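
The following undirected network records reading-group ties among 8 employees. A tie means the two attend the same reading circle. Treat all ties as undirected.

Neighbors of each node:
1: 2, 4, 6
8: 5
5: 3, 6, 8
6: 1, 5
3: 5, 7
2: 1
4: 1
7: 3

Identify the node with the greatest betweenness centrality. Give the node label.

Unnormalized betweenness of each node: 1:11, 2:0, 3:6, 4:0, 5:14, 6:12, 7:0, 8:0.
5 has the largest value, 14, making it the main broker — the node through which the most shortest paths run.

5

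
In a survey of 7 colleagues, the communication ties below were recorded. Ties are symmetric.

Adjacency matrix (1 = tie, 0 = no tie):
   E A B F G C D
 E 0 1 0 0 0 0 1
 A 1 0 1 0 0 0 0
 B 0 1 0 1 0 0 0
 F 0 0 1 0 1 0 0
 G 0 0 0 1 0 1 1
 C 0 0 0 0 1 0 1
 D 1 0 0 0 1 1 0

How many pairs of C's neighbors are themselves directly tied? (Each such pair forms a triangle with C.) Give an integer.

C's neighbors: D and G.
Neighbor pairs that are themselves tied: C–D–G. Each forms one triangle with C, for 1 in total.

1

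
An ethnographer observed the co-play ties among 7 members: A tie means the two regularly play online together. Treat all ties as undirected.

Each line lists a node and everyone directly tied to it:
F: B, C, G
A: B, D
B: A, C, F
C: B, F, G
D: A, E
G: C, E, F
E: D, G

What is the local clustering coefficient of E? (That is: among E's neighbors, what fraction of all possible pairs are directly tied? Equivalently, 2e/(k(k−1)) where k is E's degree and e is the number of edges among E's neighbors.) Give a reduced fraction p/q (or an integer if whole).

0

E's neighbors: D and G (k = 2).
Possible neighbor pairs: C(2,2) = 1. Edges among them: none → e = 0.
Clustering(E) = 0/1.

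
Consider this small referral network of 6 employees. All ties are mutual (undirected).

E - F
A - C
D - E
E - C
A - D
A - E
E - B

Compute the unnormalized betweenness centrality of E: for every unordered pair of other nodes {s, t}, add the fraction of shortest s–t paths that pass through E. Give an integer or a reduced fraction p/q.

Pairs whose geodesics pass through E — F–C: 1; F–D: 1; F–B: 1; F–A: 1; C–D: 1/2; C–B: 1; D–B: 1; B–A: 1.
All other pairs contribute 0.
Summing the contributions gives betweenness(E) = 15/2.

15/2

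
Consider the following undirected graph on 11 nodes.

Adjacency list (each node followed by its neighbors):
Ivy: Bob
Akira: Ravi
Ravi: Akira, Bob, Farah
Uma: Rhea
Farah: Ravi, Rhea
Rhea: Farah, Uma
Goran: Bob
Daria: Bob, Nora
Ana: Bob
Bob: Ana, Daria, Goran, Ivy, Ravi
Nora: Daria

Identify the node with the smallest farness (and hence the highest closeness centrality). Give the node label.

Bob

Farness (sum of distances to all others) for each node — Akira:28, Ana:27, Bob:18, Daria:25, Farah:24, Goran:27, Ivy:27, Nora:34, Ravi:19, Rhea:31, Uma:40.
The smallest farness is 18, for Bob, so Bob has the highest closeness.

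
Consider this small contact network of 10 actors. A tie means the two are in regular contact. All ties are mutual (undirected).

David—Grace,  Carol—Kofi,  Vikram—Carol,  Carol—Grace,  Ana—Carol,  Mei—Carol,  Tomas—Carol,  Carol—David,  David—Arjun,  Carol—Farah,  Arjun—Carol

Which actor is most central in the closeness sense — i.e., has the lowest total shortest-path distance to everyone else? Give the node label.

Carol

Farness (sum of distances to all others) for each node — Ana:17, Arjun:16, Carol:9, David:15, Farah:17, Grace:16, Kofi:17, Mei:17, Tomas:17, Vikram:17.
The smallest farness is 9, for Carol, so Carol has the highest closeness.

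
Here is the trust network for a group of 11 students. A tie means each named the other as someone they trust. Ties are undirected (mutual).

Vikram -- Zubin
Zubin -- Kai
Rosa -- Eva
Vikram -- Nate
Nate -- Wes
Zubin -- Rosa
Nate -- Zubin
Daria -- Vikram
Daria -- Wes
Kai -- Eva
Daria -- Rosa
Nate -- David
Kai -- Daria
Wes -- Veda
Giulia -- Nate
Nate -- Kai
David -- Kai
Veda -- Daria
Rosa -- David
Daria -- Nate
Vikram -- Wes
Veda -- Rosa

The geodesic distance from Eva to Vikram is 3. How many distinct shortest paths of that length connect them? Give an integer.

The shortest distance is 3. The length-3 paths are: Eva–Kai–Nate–Vikram; Eva–Rosa–Zubin–Vikram; Eva–Kai–Zubin–Vikram; Eva–Rosa–Daria–Vikram; Eva–Kai–Daria–Vikram.
That gives 5 distinct shortest paths.

5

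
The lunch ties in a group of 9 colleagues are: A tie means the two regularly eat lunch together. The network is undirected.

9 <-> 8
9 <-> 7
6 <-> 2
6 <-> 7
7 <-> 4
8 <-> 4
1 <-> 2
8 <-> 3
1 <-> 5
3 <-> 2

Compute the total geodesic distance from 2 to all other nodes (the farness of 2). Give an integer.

15

Distances from 2: 1:1, 3:1, 4:3, 5:2, 6:1, 7:2, 8:2, 9:3.
Sum = 1 + 1 + 3 + 2 + 1 + 2 + 2 + 3 = 15.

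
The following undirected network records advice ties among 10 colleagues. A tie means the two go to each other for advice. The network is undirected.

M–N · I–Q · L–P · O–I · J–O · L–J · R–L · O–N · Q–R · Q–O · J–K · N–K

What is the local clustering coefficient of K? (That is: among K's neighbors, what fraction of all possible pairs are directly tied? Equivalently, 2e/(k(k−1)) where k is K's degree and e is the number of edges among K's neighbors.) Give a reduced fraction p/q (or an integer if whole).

K's neighbors: J and N (k = 2).
Possible neighbor pairs: C(2,2) = 1. Edges among them: none → e = 0.
Clustering(K) = 0/1.

0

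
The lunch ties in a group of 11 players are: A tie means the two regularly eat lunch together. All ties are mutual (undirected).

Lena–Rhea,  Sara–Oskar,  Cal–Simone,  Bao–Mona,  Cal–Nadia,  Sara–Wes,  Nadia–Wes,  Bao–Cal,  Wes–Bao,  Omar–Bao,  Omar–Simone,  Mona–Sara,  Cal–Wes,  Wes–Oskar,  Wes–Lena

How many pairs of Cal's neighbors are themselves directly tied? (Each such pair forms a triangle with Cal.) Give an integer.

2

Cal's neighbors: Bao, Nadia, Simone, and Wes.
Neighbor pairs that are themselves tied: Cal–Bao–Wes; Cal–Nadia–Wes. Each forms one triangle with Cal, for 2 in total.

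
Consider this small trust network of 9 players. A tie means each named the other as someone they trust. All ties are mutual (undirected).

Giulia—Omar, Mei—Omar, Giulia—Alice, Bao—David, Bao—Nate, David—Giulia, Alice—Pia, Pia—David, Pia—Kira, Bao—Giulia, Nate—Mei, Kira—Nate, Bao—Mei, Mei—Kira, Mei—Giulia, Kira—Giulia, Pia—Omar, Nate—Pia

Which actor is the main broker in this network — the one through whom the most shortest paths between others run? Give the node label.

Unnormalized betweenness of each node: Alice:1/4, Bao:4/3, David:3/4, Giulia:37/6, Kira:11/12, Mei:2, Nate:7/6, Omar:7/12, Pia:29/6.
Giulia has the largest value, 37/6, making it the main broker — the node through which the most shortest paths run.

Giulia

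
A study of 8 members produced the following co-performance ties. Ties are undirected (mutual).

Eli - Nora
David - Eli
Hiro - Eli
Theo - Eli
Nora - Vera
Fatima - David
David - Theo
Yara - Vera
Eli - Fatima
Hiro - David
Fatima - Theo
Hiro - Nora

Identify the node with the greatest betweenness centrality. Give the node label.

Nora

Unnormalized betweenness of each node: David:1, Eli:17/2, Fatima:0, Hiro:3/2, Nora:10, Theo:0, Vera:6, Yara:0.
Nora has the largest value, 10, making it the main broker — the node through which the most shortest paths run.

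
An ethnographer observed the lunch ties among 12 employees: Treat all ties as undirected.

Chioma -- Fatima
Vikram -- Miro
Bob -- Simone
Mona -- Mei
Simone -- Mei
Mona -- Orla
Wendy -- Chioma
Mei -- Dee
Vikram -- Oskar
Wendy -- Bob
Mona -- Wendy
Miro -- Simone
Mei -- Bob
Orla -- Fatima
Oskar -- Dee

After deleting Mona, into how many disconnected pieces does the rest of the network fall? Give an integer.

Mona's neighbors (Mei, Orla, and Wendy) remain reachable from one another through other ties, so the rest of the network stays in one piece.

1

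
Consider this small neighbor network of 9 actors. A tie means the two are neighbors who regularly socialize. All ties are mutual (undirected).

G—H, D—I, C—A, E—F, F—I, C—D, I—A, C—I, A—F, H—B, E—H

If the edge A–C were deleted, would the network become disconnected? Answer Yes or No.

No

Even without that edge, A still reaches C via A – I – C, so the network stays connected. Not a bridge.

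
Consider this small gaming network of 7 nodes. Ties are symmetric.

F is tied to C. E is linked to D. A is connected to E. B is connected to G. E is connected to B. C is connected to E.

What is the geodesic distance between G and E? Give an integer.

One shortest route is G – B – E, which uses 2 edges, and G and E are not directly tied, so nothing shorter exists. So d(G,E) = 2.

2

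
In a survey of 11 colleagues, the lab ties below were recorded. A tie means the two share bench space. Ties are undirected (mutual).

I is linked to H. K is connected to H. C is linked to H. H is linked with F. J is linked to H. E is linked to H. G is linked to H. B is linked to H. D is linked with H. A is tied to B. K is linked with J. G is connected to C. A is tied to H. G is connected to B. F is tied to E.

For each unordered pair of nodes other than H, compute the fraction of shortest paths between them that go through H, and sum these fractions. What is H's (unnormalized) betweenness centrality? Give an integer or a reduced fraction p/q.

39

Pairs whose geodesics pass through H — B–E: 1; B–K: 1; B–J: 1; B–D: 1; B–F: 1; B–C: 1/2; B–I: 1; E–A: 1; E–K: 1; E–J: 1; E–D: 1; E–G: 1; E–C: 1; E–I: 1 … (+26 more pairs).
All other pairs contribute 0.
Summing the contributions gives betweenness(H) = 39.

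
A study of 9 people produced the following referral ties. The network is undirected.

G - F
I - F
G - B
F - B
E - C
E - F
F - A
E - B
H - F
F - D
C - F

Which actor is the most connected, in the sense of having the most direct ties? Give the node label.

Degrees — A:1, B:3, C:2, D:1, E:3, F:8, G:2, H:1, I:1.
The maximum is 8, attained only by F.

F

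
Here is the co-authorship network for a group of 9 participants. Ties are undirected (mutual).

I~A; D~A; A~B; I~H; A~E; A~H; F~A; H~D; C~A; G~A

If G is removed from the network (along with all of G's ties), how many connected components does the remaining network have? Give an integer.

1

G's neighbors (A) remain reachable from one another through other ties, so the rest of the network stays in one piece.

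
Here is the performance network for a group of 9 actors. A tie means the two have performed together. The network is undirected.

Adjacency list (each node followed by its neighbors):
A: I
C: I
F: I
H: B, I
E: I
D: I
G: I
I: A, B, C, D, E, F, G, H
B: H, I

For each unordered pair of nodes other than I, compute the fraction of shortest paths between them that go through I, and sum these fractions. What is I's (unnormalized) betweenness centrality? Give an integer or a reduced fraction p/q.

Pairs whose geodesics pass through I — F–G: 1; F–A: 1; F–B: 1; F–C: 1; F–H: 1; F–D: 1; F–E: 1; G–A: 1; G–B: 1; G–C: 1; G–H: 1; G–D: 1; G–E: 1; A–B: 1 … (+13 more pairs).
All other pairs contribute 0.
Summing the contributions gives betweenness(I) = 27.

27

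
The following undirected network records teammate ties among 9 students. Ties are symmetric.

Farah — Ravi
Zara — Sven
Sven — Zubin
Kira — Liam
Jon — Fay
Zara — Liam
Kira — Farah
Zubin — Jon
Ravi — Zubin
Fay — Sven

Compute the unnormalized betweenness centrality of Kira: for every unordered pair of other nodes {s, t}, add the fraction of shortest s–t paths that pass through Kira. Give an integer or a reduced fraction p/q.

3

Pairs whose geodesics pass through Kira — Ravi–Liam: 1; Farah–Liam: 1; Farah–Zara: 1.
All other pairs contribute 0.
Summing the contributions gives betweenness(Kira) = 3.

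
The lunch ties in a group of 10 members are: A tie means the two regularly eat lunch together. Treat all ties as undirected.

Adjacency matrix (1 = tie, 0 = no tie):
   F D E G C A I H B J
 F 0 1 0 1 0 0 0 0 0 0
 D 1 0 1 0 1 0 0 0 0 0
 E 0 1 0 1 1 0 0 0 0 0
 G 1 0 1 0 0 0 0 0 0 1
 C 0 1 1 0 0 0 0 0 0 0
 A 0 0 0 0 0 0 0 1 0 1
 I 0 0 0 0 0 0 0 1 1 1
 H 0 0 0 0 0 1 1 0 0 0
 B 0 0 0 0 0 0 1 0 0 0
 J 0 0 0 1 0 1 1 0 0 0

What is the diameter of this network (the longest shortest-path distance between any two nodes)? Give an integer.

Eccentricity of each node (its greatest distance to any other): A:4, B:5, C:5, D:5, E:4, F:4, G:3, H:5, I:4, J:3.
The maximum eccentricity is 5, realized for instance by the pair D–H via D – F – G – J – A – H. So the diameter is 5.

5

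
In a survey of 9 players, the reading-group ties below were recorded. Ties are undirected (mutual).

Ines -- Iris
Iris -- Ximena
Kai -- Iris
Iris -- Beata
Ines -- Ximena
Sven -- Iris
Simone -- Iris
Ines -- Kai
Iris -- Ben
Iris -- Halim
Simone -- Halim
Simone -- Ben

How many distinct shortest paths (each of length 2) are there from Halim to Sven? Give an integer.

1

The shortest distance is 2, and the only length-2 path is Halim–Iris–Sven. So there is exactly 1 shortest path.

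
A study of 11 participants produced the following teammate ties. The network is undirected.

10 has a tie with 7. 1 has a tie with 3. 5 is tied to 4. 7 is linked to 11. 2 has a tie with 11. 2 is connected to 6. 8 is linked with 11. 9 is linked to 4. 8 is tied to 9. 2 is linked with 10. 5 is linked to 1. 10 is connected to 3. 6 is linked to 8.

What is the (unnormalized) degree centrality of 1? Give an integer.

1 is directly tied to 3 and 5. That is 2 neighbors, so the degree of 1 is 2.

2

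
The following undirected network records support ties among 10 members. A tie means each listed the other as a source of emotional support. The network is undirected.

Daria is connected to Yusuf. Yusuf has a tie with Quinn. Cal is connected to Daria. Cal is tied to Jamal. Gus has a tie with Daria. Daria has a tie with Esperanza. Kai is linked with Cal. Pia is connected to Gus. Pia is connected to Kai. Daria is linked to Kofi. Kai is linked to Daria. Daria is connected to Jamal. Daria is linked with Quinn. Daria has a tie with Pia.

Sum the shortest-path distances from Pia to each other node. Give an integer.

15

Distances from Pia: Cal:2, Daria:1, Esperanza:2, Gus:1, Jamal:2, Kai:1, Kofi:2, Quinn:2, Yusuf:2.
Sum = 2 + 1 + 2 + 1 + 2 + 1 + 2 + 2 + 2 = 15.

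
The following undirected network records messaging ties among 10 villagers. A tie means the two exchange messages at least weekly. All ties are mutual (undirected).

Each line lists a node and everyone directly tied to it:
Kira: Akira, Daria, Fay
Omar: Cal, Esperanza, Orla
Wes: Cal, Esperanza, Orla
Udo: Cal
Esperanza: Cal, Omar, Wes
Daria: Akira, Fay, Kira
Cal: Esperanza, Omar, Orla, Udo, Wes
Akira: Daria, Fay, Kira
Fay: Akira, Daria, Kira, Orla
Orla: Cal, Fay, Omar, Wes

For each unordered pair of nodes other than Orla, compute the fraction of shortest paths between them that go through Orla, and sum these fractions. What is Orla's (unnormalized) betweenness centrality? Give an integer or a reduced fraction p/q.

61/3

Pairs whose geodesics pass through Orla — Wes–Omar: 1/3; Wes–Akira: 1; Wes–Fay: 1; Wes–Daria: 1; Wes–Kira: 1; Udo–Akira: 1; Udo–Fay: 1; Udo–Daria: 1; Udo–Kira: 1; Omar–Akira: 1; Omar–Fay: 1; Omar–Daria: 1; Omar–Kira: 1; Esperanza–Akira: 3/3 … (+7 more pairs).
All other pairs contribute 0.
Summing the contributions gives betweenness(Orla) = 61/3.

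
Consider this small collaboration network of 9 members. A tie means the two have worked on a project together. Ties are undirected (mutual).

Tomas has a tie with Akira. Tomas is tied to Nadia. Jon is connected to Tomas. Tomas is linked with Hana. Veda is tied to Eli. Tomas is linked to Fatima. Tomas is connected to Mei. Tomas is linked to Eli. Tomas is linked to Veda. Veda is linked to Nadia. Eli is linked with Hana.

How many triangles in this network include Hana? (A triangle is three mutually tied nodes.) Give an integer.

Hana's neighbors: Eli and Tomas.
Neighbor pairs that are themselves tied: Hana–Eli–Tomas. Each forms one triangle with Hana, for 1 in total.

1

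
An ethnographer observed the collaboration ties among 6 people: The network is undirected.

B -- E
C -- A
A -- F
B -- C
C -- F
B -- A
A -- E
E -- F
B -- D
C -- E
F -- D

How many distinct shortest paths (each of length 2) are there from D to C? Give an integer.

2

The shortest distance is 2. The length-2 paths are: D–B–C; D–F–C.
That gives 2 distinct shortest paths.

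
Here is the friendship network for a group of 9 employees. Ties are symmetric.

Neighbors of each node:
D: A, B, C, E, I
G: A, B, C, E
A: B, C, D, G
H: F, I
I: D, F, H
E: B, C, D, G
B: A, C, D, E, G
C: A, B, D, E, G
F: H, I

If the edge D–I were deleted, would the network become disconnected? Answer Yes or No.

Yes

Without the D–I edge there is no alternate route between D and I, so the network disconnects. It is a bridge.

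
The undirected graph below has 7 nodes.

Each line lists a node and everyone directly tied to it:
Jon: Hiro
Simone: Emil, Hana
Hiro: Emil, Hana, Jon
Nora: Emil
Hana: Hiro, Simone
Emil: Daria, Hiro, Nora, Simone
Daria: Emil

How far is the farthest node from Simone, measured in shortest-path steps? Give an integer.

Distances from Simone: Daria:2, Emil:1, Hana:1, Hiro:2, Jon:3, Nora:2.
The largest is 3 (to Jon), so the eccentricity of Simone is 3.

3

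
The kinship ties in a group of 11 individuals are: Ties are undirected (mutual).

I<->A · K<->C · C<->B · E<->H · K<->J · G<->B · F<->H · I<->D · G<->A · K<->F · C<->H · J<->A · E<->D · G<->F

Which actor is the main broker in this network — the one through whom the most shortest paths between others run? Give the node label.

A

Unnormalized betweenness of each node: A:31/3, B:11/6, C:37/6, D:11/3, E:11/2, F:37/6, G:47/6, H:29/3, I:31/6, J:19/6, K:11/2.
A has the largest value, 31/3, making it the main broker — the node through which the most shortest paths run.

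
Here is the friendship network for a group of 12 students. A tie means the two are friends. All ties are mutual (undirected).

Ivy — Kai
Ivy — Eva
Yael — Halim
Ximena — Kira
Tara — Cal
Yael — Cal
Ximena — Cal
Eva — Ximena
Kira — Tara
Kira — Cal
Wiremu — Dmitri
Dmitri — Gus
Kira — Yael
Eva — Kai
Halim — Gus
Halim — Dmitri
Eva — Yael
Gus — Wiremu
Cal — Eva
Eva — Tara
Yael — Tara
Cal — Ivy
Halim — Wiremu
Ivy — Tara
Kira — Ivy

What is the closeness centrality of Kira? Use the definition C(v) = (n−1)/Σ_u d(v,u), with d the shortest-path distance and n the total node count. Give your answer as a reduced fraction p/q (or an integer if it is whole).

11/20

Distances from Kira: Cal:1, Dmitri:3, Eva:2, Gus:3, Halim:2, Ivy:1, Kai:2, Tara:1, Wiremu:3, Ximena:1, Yael:1. Sum = 20.
n = 12, so closeness = 11/20.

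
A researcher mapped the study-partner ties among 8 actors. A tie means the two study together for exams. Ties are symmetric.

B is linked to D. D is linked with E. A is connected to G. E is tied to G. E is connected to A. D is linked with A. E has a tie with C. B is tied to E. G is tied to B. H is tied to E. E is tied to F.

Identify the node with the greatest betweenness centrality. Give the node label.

Unnormalized betweenness of each node: A:1/3, B:1/3, C:0, D:1/3, E:47/3, F:0, G:1/3, H:0.
E has the largest value, 47/3, making it the main broker — the node through which the most shortest paths run.

E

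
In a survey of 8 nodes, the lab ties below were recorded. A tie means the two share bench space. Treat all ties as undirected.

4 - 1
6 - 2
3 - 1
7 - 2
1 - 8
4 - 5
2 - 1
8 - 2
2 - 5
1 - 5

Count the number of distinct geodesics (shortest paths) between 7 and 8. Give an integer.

The shortest distance is 2, and the only length-2 path is 7–2–8. So there is exactly 1 shortest path.

1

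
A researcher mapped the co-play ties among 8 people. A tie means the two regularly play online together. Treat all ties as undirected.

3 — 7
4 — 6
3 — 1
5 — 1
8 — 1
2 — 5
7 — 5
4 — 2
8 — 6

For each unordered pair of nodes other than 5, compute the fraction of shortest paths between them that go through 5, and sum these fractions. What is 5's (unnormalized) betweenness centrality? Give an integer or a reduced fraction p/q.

Pairs whose geodesics pass through 5 — 7–2: 1; 7–4: 1; 7–6: 2/3; 7–8: 1/2; 7–1: 1/2; 2–8: 1/2; 2–1: 1; 2–3: 2/2; 4–1: 1/2; 4–3: 2/3.
All other pairs contribute 0.
Summing the contributions gives betweenness(5) = 22/3.

22/3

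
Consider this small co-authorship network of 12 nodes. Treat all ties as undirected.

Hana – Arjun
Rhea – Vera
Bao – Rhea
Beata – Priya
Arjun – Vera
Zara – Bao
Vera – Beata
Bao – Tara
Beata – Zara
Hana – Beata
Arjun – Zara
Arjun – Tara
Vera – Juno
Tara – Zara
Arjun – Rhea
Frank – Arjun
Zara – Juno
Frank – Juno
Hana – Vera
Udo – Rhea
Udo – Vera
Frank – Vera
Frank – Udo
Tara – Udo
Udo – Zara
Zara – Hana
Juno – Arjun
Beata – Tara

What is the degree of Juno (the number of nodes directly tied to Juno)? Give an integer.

4

Juno is directly tied to Arjun, Frank, Vera, and Zara. That is 4 neighbors, so the degree of Juno is 4.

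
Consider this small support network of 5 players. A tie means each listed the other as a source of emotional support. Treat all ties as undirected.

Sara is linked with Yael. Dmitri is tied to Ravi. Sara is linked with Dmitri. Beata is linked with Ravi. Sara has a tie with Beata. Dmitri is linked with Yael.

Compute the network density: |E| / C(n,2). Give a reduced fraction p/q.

3/5

There are 6 edges and 5 nodes, so the maximum possible is C(5,2) = 10.
Density = 6/10 = 3/5.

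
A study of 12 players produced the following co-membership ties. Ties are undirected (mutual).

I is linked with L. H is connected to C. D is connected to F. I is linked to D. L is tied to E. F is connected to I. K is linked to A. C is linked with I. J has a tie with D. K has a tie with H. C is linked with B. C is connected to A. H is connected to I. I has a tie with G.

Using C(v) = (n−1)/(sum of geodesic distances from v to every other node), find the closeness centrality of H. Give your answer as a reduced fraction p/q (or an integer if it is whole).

Distances from H: A:2, B:2, C:1, D:2, E:3, F:2, G:2, I:1, J:3, K:1, L:2. Sum = 21.
n = 12, so closeness = 11/21.

11/21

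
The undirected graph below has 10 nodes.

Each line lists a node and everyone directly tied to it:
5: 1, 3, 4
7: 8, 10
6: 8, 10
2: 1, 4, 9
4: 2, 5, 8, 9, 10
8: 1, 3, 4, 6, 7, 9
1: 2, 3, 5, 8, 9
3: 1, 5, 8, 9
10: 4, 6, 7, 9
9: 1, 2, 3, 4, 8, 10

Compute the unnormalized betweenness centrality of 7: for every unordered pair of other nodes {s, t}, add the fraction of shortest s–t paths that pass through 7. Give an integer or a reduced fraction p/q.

1/4

Pairs whose geodesics pass through 7 — 8–10: 1/4.
All other pairs contribute 0.
Summing the contributions gives betweenness(7) = 1/4.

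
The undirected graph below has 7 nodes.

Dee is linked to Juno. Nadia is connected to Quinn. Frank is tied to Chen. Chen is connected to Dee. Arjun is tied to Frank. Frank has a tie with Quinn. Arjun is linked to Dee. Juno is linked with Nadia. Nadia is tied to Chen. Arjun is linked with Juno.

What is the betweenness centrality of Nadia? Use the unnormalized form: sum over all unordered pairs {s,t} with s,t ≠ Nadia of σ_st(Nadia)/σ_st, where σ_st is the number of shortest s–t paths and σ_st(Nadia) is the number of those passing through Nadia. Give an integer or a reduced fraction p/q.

5/2

Pairs whose geodesics pass through Nadia — Juno–Chen: 1/2; Juno–Quinn: 1; Dee–Quinn: 2/4; Chen–Quinn: 1/2.
All other pairs contribute 0.
Summing the contributions gives betweenness(Nadia) = 5/2.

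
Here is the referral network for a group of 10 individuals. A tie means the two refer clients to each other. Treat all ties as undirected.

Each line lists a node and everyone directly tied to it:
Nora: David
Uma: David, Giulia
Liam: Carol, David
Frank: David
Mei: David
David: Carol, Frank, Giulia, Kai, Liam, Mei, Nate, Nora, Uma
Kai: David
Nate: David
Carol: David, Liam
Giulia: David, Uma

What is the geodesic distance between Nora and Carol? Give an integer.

One shortest route is Nora – David – Carol, which uses 2 edges, and Nora and Carol are not directly tied, so nothing shorter exists. So d(Nora,Carol) = 2.

2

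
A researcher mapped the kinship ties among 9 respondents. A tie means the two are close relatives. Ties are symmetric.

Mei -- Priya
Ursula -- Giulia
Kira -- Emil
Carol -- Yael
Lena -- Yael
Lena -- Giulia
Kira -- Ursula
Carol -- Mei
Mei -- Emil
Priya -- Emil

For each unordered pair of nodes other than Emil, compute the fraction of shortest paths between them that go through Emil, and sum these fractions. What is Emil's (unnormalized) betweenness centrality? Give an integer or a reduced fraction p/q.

Pairs whose geodesics pass through Emil — Ursula–Carol: 1/2; Ursula–Mei: 1; Ursula–Priya: 1; Giulia–Mei: 1/2; Giulia–Priya: 1; Yael–Kira: 1/2; Carol–Kira: 1; Mei–Kira: 1; Priya–Kira: 1.
All other pairs contribute 0.
Summing the contributions gives betweenness(Emil) = 15/2.

15/2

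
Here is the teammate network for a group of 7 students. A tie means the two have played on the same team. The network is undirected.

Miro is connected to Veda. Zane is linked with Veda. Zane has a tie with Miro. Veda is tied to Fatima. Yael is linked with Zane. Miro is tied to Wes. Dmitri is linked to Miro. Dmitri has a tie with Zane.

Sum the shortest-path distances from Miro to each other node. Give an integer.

Distances from Miro: Dmitri:1, Fatima:2, Veda:1, Wes:1, Yael:2, Zane:1.
Sum = 1 + 2 + 1 + 1 + 2 + 1 = 8.

8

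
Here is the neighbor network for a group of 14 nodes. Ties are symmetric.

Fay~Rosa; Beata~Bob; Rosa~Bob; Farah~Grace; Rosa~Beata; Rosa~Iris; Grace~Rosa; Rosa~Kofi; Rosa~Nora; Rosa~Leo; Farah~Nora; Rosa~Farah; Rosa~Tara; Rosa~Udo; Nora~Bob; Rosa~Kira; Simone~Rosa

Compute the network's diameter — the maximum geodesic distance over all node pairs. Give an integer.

2

Eccentricity of each node (its greatest distance to any other): Beata:2, Bob:2, Farah:2, Fay:2, Grace:2, Iris:2, Kira:2, Kofi:2, Leo:2, Nora:2, Rosa:1, Simone:2, Tara:2, Udo:2.
The maximum eccentricity is 2, realized for instance by the pair Farah–Iris via Farah – Rosa – Iris. So the diameter is 2.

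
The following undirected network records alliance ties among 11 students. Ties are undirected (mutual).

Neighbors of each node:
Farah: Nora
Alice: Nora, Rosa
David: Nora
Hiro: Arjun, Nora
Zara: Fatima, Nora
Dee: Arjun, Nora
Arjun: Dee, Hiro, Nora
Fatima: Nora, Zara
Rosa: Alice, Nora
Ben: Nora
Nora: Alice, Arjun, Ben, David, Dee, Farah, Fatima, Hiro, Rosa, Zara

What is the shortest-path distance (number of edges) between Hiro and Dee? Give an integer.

One shortest route is Hiro – Nora – Dee, which uses 2 edges, and Hiro and Dee are not directly tied, so nothing shorter exists. So d(Hiro,Dee) = 2.

2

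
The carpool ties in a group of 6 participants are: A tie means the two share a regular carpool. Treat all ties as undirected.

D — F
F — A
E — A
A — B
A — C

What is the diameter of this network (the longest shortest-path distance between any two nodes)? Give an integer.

3

Eccentricity of each node (its greatest distance to any other): A:2, B:3, C:3, D:3, E:3, F:2.
The maximum eccentricity is 3, realized for instance by the pair D–B via D – F – A – B. So the diameter is 3.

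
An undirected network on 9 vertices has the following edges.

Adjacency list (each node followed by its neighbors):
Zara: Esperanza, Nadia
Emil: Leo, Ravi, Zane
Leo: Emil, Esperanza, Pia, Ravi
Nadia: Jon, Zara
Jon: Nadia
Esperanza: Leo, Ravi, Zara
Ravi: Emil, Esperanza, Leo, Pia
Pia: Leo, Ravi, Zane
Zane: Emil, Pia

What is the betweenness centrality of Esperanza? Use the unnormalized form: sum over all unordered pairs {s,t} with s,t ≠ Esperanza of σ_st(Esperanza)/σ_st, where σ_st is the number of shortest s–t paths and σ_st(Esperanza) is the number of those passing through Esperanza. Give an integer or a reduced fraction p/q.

Pairs whose geodesics pass through Esperanza — Zara–Zane: 4/4; Zara–Emil: 2/2; Zara–Leo: 1; Zara–Pia: 2/2; Zara–Ravi: 1; Jon–Zane: 4/4; Jon–Emil: 2/2; Jon–Leo: 1; Jon–Pia: 2/2; Jon–Ravi: 1; Nadia–Zane: 4/4; Nadia–Emil: 2/2; Nadia–Leo: 1; Nadia–Pia: 2/2 … (+1 more pairs).
All other pairs contribute 0.
Summing the contributions gives betweenness(Esperanza) = 15.

15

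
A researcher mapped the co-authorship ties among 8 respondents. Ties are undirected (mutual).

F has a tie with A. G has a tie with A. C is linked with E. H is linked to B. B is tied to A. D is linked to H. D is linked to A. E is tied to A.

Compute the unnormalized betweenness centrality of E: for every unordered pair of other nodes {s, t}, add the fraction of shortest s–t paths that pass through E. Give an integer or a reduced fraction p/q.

Pairs whose geodesics pass through E — F–C: 1; B–C: 1; H–C: 2/2; G–C: 1; C–A: 1; C–D: 1.
All other pairs contribute 0.
Summing the contributions gives betweenness(E) = 6.

6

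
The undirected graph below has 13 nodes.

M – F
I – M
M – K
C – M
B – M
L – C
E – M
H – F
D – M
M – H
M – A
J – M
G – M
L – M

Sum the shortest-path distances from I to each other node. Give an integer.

Distances from I: A:2, B:2, C:2, D:2, E:2, F:2, G:2, H:2, J:2, K:2, L:2, M:1.
Sum = 2 + 2 + 2 + 2 + 2 + 2 + 2 + 2 + 2 + 2 + 2 + 1 = 23.

23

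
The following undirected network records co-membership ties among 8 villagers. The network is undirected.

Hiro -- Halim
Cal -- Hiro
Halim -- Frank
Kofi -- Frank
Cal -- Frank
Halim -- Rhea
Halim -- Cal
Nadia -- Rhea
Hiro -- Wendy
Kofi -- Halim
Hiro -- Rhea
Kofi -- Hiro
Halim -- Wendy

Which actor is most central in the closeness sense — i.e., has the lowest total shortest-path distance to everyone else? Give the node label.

Halim

Farness (sum of distances to all others) for each node — Cal:12, Frank:12, Halim:8, Hiro:9, Kofi:12, Nadia:17, Rhea:11, Wendy:13.
The smallest farness is 8, for Halim, so Halim has the highest closeness.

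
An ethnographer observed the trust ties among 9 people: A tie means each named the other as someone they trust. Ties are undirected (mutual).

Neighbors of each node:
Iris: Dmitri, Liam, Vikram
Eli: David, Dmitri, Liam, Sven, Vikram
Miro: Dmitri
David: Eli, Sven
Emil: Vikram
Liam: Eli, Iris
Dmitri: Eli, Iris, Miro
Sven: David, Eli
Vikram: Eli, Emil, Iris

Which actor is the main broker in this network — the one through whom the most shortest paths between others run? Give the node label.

Unnormalized betweenness of each node: David:0, Dmitri:8, Eli:16, Emil:0, Iris:4, Liam:1, Miro:0, Sven:0, Vikram:8.
Eli has the largest value, 16, making it the main broker — the node through which the most shortest paths run.

Eli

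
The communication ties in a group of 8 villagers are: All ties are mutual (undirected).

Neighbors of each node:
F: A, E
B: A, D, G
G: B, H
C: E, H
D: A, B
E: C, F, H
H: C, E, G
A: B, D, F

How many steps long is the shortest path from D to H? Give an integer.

One shortest route is D – B – G – H, which uses 3 edges, and at distance 2 from D we only reach {F, G}, which does not include H. So d(D,H) = 3.

3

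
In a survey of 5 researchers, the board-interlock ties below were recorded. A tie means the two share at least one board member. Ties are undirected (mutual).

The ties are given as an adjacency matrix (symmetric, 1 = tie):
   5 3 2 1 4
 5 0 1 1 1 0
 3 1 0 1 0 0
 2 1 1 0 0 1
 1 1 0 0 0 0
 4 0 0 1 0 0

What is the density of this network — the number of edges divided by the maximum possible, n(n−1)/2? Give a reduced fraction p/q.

1/2

There are 5 edges and 5 nodes, so the maximum possible is C(5,2) = 10.
Density = 5/10 = 1/2.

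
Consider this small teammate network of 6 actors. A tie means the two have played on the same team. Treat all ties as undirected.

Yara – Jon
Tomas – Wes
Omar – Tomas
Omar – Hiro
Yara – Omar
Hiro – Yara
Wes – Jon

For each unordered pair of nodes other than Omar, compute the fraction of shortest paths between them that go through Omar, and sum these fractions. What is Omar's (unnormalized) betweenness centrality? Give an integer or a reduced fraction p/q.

Pairs whose geodesics pass through Omar — Yara–Tomas: 1; Wes–Hiro: 1/2; Tomas–Hiro: 1.
All other pairs contribute 0.
Summing the contributions gives betweenness(Omar) = 5/2.

5/2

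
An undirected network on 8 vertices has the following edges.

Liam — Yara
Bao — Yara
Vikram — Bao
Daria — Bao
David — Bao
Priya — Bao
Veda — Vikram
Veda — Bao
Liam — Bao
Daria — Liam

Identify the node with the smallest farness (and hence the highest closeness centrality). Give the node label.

Bao

Farness (sum of distances to all others) for each node — Bao:7, Daria:12, David:13, Liam:11, Priya:13, Veda:12, Vikram:12, Yara:12.
The smallest farness is 7, for Bao, so Bao has the highest closeness.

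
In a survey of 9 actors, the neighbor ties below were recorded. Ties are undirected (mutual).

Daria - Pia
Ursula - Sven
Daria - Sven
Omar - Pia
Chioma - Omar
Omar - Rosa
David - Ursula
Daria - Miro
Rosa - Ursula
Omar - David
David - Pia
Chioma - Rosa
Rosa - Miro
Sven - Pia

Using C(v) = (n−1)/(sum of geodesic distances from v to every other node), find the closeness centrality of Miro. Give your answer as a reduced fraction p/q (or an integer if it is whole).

Distances from Miro: Chioma:2, Daria:1, David:3, Omar:2, Pia:2, Rosa:1, Sven:2, Ursula:2. Sum = 15.
n = 9, so closeness = 8/15.

8/15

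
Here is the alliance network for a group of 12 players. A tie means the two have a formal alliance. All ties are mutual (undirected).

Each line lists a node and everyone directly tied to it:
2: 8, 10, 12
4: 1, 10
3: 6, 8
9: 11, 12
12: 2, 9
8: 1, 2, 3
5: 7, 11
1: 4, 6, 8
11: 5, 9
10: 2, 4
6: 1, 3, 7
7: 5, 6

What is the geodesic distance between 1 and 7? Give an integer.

One shortest route is 1 – 6 – 7, which uses 2 edges, and 1 and 7 are not directly tied, so nothing shorter exists. So d(1,7) = 2.

2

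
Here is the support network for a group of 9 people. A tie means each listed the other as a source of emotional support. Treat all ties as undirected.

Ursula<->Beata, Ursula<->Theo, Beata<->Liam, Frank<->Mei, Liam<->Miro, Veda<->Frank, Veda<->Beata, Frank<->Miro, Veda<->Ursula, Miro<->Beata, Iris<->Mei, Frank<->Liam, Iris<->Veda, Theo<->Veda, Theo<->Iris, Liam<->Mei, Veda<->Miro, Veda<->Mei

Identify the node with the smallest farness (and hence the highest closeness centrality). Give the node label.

Farness (sum of distances to all others) for each node — Beata:12, Frank:12, Iris:13, Liam:13, Mei:12, Miro:12, Theo:14, Ursula:13, Veda:9.
The smallest farness is 9, for Veda, so Veda has the highest closeness.

Veda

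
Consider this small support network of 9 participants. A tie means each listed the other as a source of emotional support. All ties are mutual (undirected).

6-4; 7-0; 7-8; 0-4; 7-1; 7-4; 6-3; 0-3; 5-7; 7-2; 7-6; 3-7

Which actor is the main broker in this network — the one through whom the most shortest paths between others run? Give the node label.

Unnormalized betweenness of each node: 0:1/3, 1:0, 2:0, 3:1/3, 4:1/3, 5:0, 6:1/3, 7:68/3, 8:0.
7 has the largest value, 68/3, making it the main broker — the node through which the most shortest paths run.

7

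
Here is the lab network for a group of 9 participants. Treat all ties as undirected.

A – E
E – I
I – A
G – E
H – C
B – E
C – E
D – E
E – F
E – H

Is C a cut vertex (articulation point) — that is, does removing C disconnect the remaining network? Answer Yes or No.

No

Even without C, every remaining node can still reach every other (the residual graph is connected), so C is not a cut vertex.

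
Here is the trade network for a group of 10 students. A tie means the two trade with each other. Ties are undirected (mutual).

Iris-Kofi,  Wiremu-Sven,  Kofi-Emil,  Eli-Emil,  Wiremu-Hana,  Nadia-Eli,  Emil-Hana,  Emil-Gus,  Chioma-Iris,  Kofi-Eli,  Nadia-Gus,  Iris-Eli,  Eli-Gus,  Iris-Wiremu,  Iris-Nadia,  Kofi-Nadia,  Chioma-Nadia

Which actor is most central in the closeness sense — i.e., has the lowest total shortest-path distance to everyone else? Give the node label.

Iris

Farness (sum of distances to all others) for each node — Chioma:19, Eli:14, Emil:16, Gus:18, Hana:18, Iris:13, Kofi:15, Nadia:15, Sven:24, Wiremu:16.
The smallest farness is 13, for Iris, so Iris has the highest closeness.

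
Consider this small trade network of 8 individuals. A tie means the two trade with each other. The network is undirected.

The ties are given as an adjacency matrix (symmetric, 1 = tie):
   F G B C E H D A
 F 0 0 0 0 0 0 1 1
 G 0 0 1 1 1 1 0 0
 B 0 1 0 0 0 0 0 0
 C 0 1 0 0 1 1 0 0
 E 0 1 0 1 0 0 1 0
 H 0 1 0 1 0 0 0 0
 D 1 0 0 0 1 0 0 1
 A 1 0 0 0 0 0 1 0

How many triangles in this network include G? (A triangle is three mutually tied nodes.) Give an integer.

2

G's neighbors: B, C, E, and H.
Neighbor pairs that are themselves tied: G–C–E; G–C–H. Each forms one triangle with G, for 2 in total.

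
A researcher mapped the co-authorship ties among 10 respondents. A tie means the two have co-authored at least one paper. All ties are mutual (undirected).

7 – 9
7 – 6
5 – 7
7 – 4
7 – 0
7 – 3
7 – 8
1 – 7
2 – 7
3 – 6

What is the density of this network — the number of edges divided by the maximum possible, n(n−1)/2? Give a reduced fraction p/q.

There are 10 edges and 10 nodes, so the maximum possible is C(10,2) = 45.
Density = 10/45 = 2/9.

2/9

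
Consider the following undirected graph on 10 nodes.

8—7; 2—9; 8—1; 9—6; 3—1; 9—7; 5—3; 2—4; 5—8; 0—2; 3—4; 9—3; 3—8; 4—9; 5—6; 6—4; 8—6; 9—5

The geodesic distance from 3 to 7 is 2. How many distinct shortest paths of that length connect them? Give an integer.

2

The shortest distance is 2. The length-2 paths are: 3–9–7; 3–8–7.
That gives 2 distinct shortest paths.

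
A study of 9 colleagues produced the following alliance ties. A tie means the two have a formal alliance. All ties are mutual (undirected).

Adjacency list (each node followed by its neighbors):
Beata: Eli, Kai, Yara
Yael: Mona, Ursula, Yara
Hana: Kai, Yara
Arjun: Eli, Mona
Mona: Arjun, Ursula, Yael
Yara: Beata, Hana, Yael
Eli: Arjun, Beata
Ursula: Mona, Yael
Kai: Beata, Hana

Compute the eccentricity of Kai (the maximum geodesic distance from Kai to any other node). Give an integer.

Distances from Kai: Arjun:3, Beata:1, Eli:2, Hana:1, Mona:4, Ursula:4, Yael:3, Yara:2.
The largest is 4 (to Mona and Ursula), so the eccentricity of Kai is 4.

4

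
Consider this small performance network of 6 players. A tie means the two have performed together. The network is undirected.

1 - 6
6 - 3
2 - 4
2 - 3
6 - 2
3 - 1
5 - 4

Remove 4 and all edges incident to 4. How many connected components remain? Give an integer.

2

Without 4, the remaining ties split the others into: {5}; {1, 2, 3, 6}.
That's 2 separate components.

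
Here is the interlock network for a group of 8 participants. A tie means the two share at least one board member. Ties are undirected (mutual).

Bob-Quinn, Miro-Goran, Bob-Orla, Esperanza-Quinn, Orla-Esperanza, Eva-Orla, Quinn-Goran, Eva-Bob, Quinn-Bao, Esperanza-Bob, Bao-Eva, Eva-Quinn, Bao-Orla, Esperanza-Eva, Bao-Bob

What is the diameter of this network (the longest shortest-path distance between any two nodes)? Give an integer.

4

Eccentricity of each node (its greatest distance to any other): Bao:3, Bob:3, Esperanza:3, Eva:3, Goran:3, Miro:4, Orla:4, Quinn:2.
The maximum eccentricity is 4, realized for instance by the pair Miro–Orla via Miro – Goran – Quinn – Eva – Orla. So the diameter is 4.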